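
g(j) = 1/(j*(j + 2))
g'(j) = -1/(j*(j + 2)^2) - 1/(j^2*(j + 2)) = 2*(-j - 1)/(j^2*(j^2 + 4*j + 4))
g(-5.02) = 0.07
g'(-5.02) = 0.03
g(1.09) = 0.30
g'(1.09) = -0.37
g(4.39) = 0.04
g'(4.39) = -0.01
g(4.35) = 0.04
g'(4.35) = -0.01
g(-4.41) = 0.09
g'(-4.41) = 0.06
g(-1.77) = -2.46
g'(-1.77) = 9.29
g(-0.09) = -5.82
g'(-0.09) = -61.59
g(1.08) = 0.30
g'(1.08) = -0.38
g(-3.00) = 0.33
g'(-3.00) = 0.44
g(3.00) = 0.07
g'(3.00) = -0.04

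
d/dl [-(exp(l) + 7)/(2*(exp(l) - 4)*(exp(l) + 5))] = (exp(2*l) + 14*exp(l) + 27)*exp(l)/(2*(exp(4*l) + 2*exp(3*l) - 39*exp(2*l) - 40*exp(l) + 400))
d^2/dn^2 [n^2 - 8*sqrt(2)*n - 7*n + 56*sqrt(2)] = 2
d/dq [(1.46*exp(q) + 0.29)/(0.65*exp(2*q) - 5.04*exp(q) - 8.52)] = (-(1.3*exp(q) - 5.04)*(1.46*exp(q) + 0.29) + 0.949*exp(2*q) - 7.3584*exp(q) - 12.4392)*exp(q)/(-0.65*exp(2*q) + 5.04*exp(q) + 8.52)^2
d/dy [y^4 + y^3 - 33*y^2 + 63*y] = 4*y^3 + 3*y^2 - 66*y + 63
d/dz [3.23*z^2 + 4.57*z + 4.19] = 6.46*z + 4.57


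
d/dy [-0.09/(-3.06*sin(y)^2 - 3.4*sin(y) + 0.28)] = -(0.5508*sin(y) + 0.306)*cos(y)/(3.06*sin(y)^2 + 3.4*sin(y) - 0.28)^2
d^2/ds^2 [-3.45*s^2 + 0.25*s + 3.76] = -6.90000000000000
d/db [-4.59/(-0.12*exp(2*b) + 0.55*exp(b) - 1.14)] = (2.5245 - 1.1016*exp(b))*exp(b)/(0.12*exp(2*b) - 0.55*exp(b) + 1.14)^2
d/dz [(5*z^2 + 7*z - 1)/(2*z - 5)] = (10*z^2 - 50*z - 33)/(4*z^2 - 20*z + 25)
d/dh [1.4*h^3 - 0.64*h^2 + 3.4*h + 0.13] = 4.2*h^2 - 1.28*h + 3.4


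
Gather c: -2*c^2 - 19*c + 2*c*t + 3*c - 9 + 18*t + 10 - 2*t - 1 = -2*c^2 + c*(2*t - 16) + 16*t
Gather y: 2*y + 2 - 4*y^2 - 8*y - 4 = -4*y^2 - 6*y - 2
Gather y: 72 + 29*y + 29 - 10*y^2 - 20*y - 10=-10*y^2 + 9*y + 91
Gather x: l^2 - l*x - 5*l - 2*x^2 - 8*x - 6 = l^2 - 5*l - 2*x^2 + x*(-l - 8) - 6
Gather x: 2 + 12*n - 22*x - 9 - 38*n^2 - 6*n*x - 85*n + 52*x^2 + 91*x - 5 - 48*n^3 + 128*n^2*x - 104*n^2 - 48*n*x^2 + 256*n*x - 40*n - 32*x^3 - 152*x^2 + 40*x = -48*n^3 - 142*n^2 - 113*n - 32*x^3 + x^2*(-48*n - 100) + x*(128*n^2 + 250*n + 109) - 12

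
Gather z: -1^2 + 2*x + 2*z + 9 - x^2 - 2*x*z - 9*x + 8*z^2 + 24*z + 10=-x^2 - 7*x + 8*z^2 + z*(26 - 2*x) + 18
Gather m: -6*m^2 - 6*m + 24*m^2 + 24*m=18*m^2 + 18*m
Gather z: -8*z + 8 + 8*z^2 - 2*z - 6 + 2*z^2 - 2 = 10*z^2 - 10*z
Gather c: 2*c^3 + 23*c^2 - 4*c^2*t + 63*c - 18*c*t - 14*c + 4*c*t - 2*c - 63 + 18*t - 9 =2*c^3 + c^2*(23 - 4*t) + c*(47 - 14*t) + 18*t - 72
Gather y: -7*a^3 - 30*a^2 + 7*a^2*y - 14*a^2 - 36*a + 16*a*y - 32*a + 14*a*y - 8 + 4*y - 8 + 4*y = -7*a^3 - 44*a^2 - 68*a + y*(7*a^2 + 30*a + 8) - 16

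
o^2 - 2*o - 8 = (o - 4)*(o + 2)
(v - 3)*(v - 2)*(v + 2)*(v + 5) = v^4 + 2*v^3 - 19*v^2 - 8*v + 60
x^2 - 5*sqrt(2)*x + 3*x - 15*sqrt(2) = (x + 3)*(x - 5*sqrt(2))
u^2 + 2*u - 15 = (u - 3)*(u + 5)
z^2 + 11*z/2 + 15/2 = (z + 5/2)*(z + 3)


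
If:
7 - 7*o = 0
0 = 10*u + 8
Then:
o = 1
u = -4/5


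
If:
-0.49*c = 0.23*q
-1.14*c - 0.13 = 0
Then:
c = -0.11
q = 0.24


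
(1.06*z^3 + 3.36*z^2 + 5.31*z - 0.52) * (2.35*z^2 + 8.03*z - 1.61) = 2.491*z^5 + 16.4078*z^4 + 37.7527*z^3 + 36.0077*z^2 - 12.7247*z + 0.8372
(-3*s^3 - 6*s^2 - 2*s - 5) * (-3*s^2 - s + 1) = 9*s^5 + 21*s^4 + 9*s^3 + 11*s^2 + 3*s - 5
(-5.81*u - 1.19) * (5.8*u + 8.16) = -33.698*u^2 - 54.3116*u - 9.7104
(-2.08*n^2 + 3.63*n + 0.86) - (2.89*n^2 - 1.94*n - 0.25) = -4.97*n^2 + 5.57*n + 1.11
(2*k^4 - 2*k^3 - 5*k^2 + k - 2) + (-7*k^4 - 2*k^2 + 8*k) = -5*k^4 - 2*k^3 - 7*k^2 + 9*k - 2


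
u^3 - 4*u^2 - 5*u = u*(u - 5)*(u + 1)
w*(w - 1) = w^2 - w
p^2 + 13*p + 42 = (p + 6)*(p + 7)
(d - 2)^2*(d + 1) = d^3 - 3*d^2 + 4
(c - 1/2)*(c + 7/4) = c^2 + 5*c/4 - 7/8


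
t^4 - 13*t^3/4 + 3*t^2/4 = t^2*(t - 3)*(t - 1/4)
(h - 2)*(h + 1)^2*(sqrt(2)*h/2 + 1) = sqrt(2)*h^4/2 + h^3 - 3*sqrt(2)*h^2/2 - 3*h - sqrt(2)*h - 2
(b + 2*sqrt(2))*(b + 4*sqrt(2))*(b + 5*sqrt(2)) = b^3 + 11*sqrt(2)*b^2 + 76*b + 80*sqrt(2)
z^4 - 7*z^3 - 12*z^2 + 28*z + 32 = (z - 8)*(z - 2)*(z + 1)*(z + 2)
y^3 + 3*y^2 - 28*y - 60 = (y - 5)*(y + 2)*(y + 6)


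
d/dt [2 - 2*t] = -2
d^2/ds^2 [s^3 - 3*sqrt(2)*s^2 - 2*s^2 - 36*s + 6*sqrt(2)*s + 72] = 6*s - 6*sqrt(2) - 4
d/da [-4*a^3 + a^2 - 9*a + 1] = -12*a^2 + 2*a - 9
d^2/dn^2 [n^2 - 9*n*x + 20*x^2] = 2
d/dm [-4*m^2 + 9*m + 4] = 9 - 8*m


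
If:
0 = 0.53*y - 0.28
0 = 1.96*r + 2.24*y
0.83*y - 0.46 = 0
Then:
No Solution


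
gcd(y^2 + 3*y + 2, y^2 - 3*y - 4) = y + 1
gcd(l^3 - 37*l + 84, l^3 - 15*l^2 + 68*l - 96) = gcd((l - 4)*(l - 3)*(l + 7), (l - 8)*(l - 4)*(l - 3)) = l^2 - 7*l + 12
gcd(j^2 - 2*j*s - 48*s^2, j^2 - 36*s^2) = j + 6*s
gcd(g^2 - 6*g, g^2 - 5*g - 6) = g - 6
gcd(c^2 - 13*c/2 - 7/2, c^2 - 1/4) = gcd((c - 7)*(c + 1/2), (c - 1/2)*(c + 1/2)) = c + 1/2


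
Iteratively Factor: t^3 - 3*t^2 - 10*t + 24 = (t - 4)*(t^2 + t - 6) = (t - 4)*(t - 2)*(t + 3)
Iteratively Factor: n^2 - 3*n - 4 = (n - 4)*(n + 1)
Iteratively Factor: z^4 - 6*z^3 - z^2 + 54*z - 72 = (z - 3)*(z^3 - 3*z^2 - 10*z + 24) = (z - 3)*(z + 3)*(z^2 - 6*z + 8) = (z - 4)*(z - 3)*(z + 3)*(z - 2)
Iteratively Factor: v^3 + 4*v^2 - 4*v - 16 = (v + 4)*(v^2 - 4) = (v - 2)*(v + 4)*(v + 2)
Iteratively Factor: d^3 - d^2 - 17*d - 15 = (d + 3)*(d^2 - 4*d - 5) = (d + 1)*(d + 3)*(d - 5)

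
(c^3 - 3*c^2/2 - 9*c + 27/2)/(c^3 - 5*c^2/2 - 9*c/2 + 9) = (c + 3)/(c + 2)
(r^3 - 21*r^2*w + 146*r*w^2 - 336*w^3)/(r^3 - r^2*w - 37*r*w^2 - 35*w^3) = (r^2 - 14*r*w + 48*w^2)/(r^2 + 6*r*w + 5*w^2)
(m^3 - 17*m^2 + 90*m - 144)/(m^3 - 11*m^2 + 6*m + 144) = (m - 3)/(m + 3)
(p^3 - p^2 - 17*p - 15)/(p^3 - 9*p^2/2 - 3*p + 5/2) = 2*(p + 3)/(2*p - 1)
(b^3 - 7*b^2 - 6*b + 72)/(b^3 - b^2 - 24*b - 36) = (b - 4)/(b + 2)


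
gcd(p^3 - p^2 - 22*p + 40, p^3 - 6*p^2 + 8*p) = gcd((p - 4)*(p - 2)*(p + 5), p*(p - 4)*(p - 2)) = p^2 - 6*p + 8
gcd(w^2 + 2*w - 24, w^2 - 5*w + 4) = w - 4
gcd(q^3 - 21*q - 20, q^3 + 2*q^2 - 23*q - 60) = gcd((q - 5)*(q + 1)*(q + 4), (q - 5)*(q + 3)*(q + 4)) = q^2 - q - 20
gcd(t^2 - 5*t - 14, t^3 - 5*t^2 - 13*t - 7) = t - 7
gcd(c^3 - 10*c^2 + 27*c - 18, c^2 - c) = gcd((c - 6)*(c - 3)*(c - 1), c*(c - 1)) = c - 1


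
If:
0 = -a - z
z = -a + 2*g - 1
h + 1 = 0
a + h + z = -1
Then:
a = -z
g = 1/2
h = -1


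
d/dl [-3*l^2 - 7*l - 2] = -6*l - 7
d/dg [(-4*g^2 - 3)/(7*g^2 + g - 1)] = (-4*g^2 + 50*g + 3)/(49*g^4 + 14*g^3 - 13*g^2 - 2*g + 1)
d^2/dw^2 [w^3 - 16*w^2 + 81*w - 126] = 6*w - 32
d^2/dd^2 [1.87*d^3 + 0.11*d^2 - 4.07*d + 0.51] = 11.22*d + 0.22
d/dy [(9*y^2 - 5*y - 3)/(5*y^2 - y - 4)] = (16*y^2 - 42*y + 17)/(25*y^4 - 10*y^3 - 39*y^2 + 8*y + 16)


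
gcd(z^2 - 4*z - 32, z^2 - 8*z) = z - 8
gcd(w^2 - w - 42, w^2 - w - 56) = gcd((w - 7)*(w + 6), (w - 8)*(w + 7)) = 1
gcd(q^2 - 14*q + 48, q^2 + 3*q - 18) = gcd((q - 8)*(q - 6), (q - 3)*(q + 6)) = 1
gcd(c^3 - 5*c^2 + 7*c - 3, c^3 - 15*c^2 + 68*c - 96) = c - 3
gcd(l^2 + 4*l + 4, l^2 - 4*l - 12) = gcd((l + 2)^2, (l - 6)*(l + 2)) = l + 2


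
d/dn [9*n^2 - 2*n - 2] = 18*n - 2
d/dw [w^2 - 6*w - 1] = 2*w - 6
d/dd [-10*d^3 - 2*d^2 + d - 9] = -30*d^2 - 4*d + 1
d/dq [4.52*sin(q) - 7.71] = 4.52*cos(q)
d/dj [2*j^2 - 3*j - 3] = 4*j - 3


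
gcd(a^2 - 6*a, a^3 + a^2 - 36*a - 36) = a - 6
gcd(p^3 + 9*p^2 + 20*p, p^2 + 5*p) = p^2 + 5*p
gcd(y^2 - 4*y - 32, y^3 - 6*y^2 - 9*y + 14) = 1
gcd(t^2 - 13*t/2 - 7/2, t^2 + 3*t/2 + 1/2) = t + 1/2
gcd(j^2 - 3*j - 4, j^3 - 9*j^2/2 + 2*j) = j - 4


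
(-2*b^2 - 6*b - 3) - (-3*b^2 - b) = b^2 - 5*b - 3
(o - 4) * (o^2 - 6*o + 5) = o^3 - 10*o^2 + 29*o - 20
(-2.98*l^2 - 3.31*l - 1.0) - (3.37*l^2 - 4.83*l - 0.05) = -6.35*l^2 + 1.52*l - 0.95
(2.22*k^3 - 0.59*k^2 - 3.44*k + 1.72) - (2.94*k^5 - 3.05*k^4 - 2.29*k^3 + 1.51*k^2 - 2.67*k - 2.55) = -2.94*k^5 + 3.05*k^4 + 4.51*k^3 - 2.1*k^2 - 0.77*k + 4.27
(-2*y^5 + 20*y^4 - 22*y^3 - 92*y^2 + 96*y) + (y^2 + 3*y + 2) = -2*y^5 + 20*y^4 - 22*y^3 - 91*y^2 + 99*y + 2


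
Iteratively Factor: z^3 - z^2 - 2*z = (z + 1)*(z^2 - 2*z) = z*(z + 1)*(z - 2)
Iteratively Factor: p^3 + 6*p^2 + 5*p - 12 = (p + 3)*(p^2 + 3*p - 4) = (p - 1)*(p + 3)*(p + 4)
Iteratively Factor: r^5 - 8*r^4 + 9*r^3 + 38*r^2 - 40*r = (r)*(r^4 - 8*r^3 + 9*r^2 + 38*r - 40) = r*(r - 1)*(r^3 - 7*r^2 + 2*r + 40) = r*(r - 1)*(r + 2)*(r^2 - 9*r + 20) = r*(r - 5)*(r - 1)*(r + 2)*(r - 4)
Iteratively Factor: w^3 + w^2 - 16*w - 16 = (w - 4)*(w^2 + 5*w + 4) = (w - 4)*(w + 4)*(w + 1)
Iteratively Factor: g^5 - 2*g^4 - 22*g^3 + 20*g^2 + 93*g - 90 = (g - 5)*(g^4 + 3*g^3 - 7*g^2 - 15*g + 18) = (g - 5)*(g + 3)*(g^3 - 7*g + 6) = (g - 5)*(g + 3)^2*(g^2 - 3*g + 2) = (g - 5)*(g - 1)*(g + 3)^2*(g - 2)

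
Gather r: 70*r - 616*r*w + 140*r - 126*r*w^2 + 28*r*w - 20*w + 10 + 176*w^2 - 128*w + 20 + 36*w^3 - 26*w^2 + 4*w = r*(-126*w^2 - 588*w + 210) + 36*w^3 + 150*w^2 - 144*w + 30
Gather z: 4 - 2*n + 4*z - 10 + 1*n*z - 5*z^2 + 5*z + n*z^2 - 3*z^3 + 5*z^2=n*z^2 - 2*n - 3*z^3 + z*(n + 9) - 6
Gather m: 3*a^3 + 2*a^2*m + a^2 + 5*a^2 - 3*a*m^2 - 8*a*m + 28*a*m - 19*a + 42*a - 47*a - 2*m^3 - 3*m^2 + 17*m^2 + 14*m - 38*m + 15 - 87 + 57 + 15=3*a^3 + 6*a^2 - 24*a - 2*m^3 + m^2*(14 - 3*a) + m*(2*a^2 + 20*a - 24)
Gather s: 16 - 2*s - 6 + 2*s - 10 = 0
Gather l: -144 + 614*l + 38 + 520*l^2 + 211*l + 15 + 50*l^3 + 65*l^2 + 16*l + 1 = 50*l^3 + 585*l^2 + 841*l - 90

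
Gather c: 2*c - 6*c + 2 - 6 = -4*c - 4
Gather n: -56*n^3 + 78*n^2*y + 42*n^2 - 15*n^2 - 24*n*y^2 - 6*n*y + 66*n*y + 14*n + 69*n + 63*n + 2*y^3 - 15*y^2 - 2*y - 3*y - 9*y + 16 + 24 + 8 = -56*n^3 + n^2*(78*y + 27) + n*(-24*y^2 + 60*y + 146) + 2*y^3 - 15*y^2 - 14*y + 48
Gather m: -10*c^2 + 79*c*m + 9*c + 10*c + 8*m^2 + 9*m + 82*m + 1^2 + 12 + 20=-10*c^2 + 19*c + 8*m^2 + m*(79*c + 91) + 33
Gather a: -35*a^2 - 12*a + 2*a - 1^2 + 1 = -35*a^2 - 10*a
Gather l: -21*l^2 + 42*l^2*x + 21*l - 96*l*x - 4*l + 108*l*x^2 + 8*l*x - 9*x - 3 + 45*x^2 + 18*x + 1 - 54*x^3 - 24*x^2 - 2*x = l^2*(42*x - 21) + l*(108*x^2 - 88*x + 17) - 54*x^3 + 21*x^2 + 7*x - 2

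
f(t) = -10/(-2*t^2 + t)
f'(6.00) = -0.05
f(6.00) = 0.15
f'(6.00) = -0.05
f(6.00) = 0.15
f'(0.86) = -63.64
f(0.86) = 16.15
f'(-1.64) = 1.53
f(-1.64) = 1.42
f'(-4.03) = 0.13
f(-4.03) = 0.27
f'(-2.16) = 0.73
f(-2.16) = 0.87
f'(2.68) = -0.71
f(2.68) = 0.86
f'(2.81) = -0.61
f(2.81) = 0.77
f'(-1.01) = 5.42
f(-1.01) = 3.28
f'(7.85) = -0.02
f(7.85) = 0.09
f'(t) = -10*(4*t - 1)/(-2*t^2 + t)^2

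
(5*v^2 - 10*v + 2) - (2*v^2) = 3*v^2 - 10*v + 2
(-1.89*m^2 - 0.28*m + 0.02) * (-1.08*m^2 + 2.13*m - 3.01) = 2.0412*m^4 - 3.7233*m^3 + 5.0709*m^2 + 0.8854*m - 0.0602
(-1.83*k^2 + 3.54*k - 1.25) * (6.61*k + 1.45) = -12.0963*k^3 + 20.7459*k^2 - 3.1295*k - 1.8125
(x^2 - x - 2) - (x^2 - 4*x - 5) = 3*x + 3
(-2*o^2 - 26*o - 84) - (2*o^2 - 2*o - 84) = -4*o^2 - 24*o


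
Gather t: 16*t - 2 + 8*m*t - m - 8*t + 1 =-m + t*(8*m + 8) - 1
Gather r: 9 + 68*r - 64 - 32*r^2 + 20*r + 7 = -32*r^2 + 88*r - 48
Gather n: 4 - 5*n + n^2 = n^2 - 5*n + 4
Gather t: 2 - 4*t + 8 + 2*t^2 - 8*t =2*t^2 - 12*t + 10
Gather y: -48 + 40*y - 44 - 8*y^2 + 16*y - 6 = -8*y^2 + 56*y - 98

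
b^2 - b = b*(b - 1)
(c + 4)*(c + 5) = c^2 + 9*c + 20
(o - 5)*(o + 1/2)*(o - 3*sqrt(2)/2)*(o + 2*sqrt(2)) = o^4 - 9*o^3/2 + sqrt(2)*o^3/2 - 17*o^2/2 - 9*sqrt(2)*o^2/4 - 5*sqrt(2)*o/4 + 27*o + 15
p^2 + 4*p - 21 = (p - 3)*(p + 7)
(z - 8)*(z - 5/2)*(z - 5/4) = z^3 - 47*z^2/4 + 265*z/8 - 25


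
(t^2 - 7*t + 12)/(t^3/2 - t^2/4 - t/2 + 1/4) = 4*(t^2 - 7*t + 12)/(2*t^3 - t^2 - 2*t + 1)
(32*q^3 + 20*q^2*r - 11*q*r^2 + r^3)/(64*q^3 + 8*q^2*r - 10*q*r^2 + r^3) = (q + r)/(2*q + r)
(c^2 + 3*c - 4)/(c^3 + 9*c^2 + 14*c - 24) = 1/(c + 6)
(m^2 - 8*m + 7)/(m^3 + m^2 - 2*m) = (m - 7)/(m*(m + 2))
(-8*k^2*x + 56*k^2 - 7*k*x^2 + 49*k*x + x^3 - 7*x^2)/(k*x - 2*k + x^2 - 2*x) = (-8*k*x + 56*k + x^2 - 7*x)/(x - 2)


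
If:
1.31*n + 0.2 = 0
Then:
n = -0.15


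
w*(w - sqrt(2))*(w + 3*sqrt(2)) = w^3 + 2*sqrt(2)*w^2 - 6*w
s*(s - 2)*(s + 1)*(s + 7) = s^4 + 6*s^3 - 9*s^2 - 14*s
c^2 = c^2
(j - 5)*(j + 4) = j^2 - j - 20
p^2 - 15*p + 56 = (p - 8)*(p - 7)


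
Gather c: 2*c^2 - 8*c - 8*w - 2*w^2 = 2*c^2 - 8*c - 2*w^2 - 8*w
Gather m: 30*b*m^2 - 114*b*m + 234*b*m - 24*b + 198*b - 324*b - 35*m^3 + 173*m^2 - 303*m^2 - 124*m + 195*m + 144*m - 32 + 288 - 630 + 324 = -150*b - 35*m^3 + m^2*(30*b - 130) + m*(120*b + 215) - 50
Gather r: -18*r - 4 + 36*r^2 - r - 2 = 36*r^2 - 19*r - 6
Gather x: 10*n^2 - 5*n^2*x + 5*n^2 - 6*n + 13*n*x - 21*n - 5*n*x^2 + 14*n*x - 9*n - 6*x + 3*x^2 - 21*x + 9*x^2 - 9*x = 15*n^2 - 36*n + x^2*(12 - 5*n) + x*(-5*n^2 + 27*n - 36)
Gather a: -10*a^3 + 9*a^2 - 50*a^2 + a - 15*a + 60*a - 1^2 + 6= -10*a^3 - 41*a^2 + 46*a + 5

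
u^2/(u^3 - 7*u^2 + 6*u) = u/(u^2 - 7*u + 6)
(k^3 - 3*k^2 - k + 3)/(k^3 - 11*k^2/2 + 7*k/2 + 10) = 2*(k^2 - 4*k + 3)/(2*k^2 - 13*k + 20)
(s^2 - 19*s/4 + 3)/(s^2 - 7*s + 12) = (s - 3/4)/(s - 3)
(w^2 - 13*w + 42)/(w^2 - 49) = (w - 6)/(w + 7)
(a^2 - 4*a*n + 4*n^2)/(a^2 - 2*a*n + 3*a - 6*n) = (a - 2*n)/(a + 3)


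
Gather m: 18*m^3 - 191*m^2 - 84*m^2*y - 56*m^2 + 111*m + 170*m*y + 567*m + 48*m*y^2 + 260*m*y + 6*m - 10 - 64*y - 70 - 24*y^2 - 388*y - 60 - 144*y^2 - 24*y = 18*m^3 + m^2*(-84*y - 247) + m*(48*y^2 + 430*y + 684) - 168*y^2 - 476*y - 140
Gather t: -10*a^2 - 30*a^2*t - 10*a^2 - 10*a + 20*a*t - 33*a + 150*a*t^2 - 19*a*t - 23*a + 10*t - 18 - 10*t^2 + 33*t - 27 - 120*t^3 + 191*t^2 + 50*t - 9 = -20*a^2 - 66*a - 120*t^3 + t^2*(150*a + 181) + t*(-30*a^2 + a + 93) - 54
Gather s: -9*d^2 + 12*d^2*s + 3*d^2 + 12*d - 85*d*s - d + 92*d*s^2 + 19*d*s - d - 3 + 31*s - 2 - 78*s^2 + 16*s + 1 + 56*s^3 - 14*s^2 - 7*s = -6*d^2 + 10*d + 56*s^3 + s^2*(92*d - 92) + s*(12*d^2 - 66*d + 40) - 4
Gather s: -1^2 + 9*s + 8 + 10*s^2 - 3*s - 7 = 10*s^2 + 6*s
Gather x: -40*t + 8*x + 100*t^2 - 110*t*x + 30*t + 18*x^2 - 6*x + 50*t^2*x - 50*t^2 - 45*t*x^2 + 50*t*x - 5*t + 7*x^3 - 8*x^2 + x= 50*t^2 - 15*t + 7*x^3 + x^2*(10 - 45*t) + x*(50*t^2 - 60*t + 3)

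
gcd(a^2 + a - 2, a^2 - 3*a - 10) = a + 2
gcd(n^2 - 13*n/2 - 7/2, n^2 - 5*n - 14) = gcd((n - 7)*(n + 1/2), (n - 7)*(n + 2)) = n - 7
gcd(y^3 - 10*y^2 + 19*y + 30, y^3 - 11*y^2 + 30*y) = y^2 - 11*y + 30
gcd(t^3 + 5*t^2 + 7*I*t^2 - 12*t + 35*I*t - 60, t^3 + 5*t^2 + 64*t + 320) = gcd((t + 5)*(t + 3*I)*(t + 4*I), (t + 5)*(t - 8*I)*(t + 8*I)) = t + 5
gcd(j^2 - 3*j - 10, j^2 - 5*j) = j - 5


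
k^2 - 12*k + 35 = (k - 7)*(k - 5)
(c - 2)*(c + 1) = c^2 - c - 2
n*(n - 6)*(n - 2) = n^3 - 8*n^2 + 12*n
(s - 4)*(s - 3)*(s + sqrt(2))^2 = s^4 - 7*s^3 + 2*sqrt(2)*s^3 - 14*sqrt(2)*s^2 + 14*s^2 - 14*s + 24*sqrt(2)*s + 24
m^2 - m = m*(m - 1)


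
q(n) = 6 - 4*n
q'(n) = -4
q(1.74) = -0.96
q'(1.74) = -4.00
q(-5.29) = 27.16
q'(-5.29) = -4.00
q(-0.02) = 6.08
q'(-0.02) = -4.00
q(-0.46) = 7.84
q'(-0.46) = -4.00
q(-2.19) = 14.76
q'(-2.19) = -4.00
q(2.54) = -4.16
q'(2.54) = -4.00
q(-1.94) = 13.76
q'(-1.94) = -4.00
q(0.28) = 4.88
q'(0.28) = -4.00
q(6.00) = -18.00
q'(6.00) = -4.00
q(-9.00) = 42.00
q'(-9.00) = -4.00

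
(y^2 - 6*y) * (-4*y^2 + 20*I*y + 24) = -4*y^4 + 24*y^3 + 20*I*y^3 + 24*y^2 - 120*I*y^2 - 144*y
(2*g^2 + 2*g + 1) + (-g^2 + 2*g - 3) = g^2 + 4*g - 2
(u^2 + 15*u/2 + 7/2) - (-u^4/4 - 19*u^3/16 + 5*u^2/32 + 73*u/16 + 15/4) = u^4/4 + 19*u^3/16 + 27*u^2/32 + 47*u/16 - 1/4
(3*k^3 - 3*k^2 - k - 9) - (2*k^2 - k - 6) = 3*k^3 - 5*k^2 - 3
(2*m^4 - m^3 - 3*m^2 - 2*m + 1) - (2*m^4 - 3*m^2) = -m^3 - 2*m + 1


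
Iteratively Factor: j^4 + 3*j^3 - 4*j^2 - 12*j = (j)*(j^3 + 3*j^2 - 4*j - 12) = j*(j + 2)*(j^2 + j - 6) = j*(j - 2)*(j + 2)*(j + 3)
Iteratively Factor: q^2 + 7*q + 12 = (q + 3)*(q + 4)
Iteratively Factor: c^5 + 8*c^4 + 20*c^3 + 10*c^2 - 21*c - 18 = (c + 3)*(c^4 + 5*c^3 + 5*c^2 - 5*c - 6) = (c + 3)^2*(c^3 + 2*c^2 - c - 2) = (c + 2)*(c + 3)^2*(c^2 - 1) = (c + 1)*(c + 2)*(c + 3)^2*(c - 1)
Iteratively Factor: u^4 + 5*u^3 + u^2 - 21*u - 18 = (u + 3)*(u^3 + 2*u^2 - 5*u - 6) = (u + 3)^2*(u^2 - u - 2) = (u + 1)*(u + 3)^2*(u - 2)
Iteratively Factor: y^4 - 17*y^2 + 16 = (y + 1)*(y^3 - y^2 - 16*y + 16) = (y - 4)*(y + 1)*(y^2 + 3*y - 4) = (y - 4)*(y - 1)*(y + 1)*(y + 4)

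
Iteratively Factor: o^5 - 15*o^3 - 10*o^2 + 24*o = (o + 3)*(o^4 - 3*o^3 - 6*o^2 + 8*o) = (o - 1)*(o + 3)*(o^3 - 2*o^2 - 8*o) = (o - 4)*(o - 1)*(o + 3)*(o^2 + 2*o) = o*(o - 4)*(o - 1)*(o + 3)*(o + 2)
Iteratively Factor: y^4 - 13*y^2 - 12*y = (y + 3)*(y^3 - 3*y^2 - 4*y) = (y + 1)*(y + 3)*(y^2 - 4*y) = (y - 4)*(y + 1)*(y + 3)*(y)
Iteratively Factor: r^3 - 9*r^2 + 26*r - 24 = (r - 2)*(r^2 - 7*r + 12) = (r - 4)*(r - 2)*(r - 3)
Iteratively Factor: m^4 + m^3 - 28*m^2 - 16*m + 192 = (m + 4)*(m^3 - 3*m^2 - 16*m + 48) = (m + 4)^2*(m^2 - 7*m + 12) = (m - 3)*(m + 4)^2*(m - 4)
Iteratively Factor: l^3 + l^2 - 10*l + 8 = (l + 4)*(l^2 - 3*l + 2) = (l - 2)*(l + 4)*(l - 1)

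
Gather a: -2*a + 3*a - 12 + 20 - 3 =a + 5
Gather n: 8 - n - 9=-n - 1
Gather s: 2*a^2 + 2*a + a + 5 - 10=2*a^2 + 3*a - 5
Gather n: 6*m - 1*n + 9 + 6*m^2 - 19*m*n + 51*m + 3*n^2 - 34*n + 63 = 6*m^2 + 57*m + 3*n^2 + n*(-19*m - 35) + 72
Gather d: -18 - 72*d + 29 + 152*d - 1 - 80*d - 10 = 0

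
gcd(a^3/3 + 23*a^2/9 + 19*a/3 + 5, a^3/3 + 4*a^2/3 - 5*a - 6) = 1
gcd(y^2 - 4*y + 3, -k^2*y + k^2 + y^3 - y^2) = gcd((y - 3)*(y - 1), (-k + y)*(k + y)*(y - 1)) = y - 1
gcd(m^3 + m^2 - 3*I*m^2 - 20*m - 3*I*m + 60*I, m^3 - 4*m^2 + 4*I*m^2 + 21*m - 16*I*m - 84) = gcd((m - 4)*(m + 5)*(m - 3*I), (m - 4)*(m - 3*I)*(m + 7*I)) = m^2 + m*(-4 - 3*I) + 12*I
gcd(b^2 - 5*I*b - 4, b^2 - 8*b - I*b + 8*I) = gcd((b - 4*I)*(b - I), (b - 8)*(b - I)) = b - I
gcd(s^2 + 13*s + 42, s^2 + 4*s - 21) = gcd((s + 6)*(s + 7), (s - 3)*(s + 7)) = s + 7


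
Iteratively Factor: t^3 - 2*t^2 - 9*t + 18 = (t - 3)*(t^2 + t - 6) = (t - 3)*(t - 2)*(t + 3)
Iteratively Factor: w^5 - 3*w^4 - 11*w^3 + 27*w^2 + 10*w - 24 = (w + 1)*(w^4 - 4*w^3 - 7*w^2 + 34*w - 24) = (w + 1)*(w + 3)*(w^3 - 7*w^2 + 14*w - 8) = (w - 4)*(w + 1)*(w + 3)*(w^2 - 3*w + 2) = (w - 4)*(w - 2)*(w + 1)*(w + 3)*(w - 1)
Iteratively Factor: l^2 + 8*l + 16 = (l + 4)*(l + 4)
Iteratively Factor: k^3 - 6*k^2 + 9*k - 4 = (k - 1)*(k^2 - 5*k + 4) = (k - 4)*(k - 1)*(k - 1)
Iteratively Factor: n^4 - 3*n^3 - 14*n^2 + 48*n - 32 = (n - 1)*(n^3 - 2*n^2 - 16*n + 32) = (n - 1)*(n + 4)*(n^2 - 6*n + 8) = (n - 2)*(n - 1)*(n + 4)*(n - 4)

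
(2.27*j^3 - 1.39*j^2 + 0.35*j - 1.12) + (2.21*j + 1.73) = 2.27*j^3 - 1.39*j^2 + 2.56*j + 0.61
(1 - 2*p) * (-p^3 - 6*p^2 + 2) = 2*p^4 + 11*p^3 - 6*p^2 - 4*p + 2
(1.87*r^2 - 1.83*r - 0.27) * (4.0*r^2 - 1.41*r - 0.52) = 7.48*r^4 - 9.9567*r^3 + 0.5279*r^2 + 1.3323*r + 0.1404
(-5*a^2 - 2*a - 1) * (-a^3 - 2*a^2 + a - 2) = 5*a^5 + 12*a^4 + 10*a^2 + 3*a + 2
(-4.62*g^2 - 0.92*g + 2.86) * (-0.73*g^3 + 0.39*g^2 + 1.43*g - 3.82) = 3.3726*g^5 - 1.1302*g^4 - 9.0532*g^3 + 17.4482*g^2 + 7.6042*g - 10.9252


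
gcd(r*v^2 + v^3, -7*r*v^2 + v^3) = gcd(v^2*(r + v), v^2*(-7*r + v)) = v^2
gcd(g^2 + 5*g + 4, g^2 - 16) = g + 4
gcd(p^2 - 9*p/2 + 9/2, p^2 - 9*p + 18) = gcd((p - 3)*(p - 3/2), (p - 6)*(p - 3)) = p - 3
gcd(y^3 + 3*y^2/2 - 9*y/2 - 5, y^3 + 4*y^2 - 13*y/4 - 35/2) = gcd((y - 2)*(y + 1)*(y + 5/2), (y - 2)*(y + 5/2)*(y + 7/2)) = y^2 + y/2 - 5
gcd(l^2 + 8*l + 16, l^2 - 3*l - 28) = l + 4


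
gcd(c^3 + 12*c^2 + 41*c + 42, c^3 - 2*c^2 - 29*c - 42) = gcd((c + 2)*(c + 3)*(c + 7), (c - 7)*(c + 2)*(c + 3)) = c^2 + 5*c + 6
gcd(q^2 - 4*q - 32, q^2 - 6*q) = 1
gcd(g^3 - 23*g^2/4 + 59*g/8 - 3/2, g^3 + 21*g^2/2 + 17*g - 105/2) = g - 3/2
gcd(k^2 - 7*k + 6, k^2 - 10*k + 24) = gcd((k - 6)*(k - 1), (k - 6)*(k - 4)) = k - 6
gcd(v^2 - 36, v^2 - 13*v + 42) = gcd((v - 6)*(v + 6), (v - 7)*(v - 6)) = v - 6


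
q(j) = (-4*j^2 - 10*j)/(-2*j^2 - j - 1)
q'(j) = (-8*j - 10)/(-2*j^2 - j - 1) + (4*j + 1)*(-4*j^2 - 10*j)/(-2*j^2 - j - 1)^2 = 2*(-8*j^2 + 4*j + 5)/(4*j^4 + 4*j^3 + 5*j^2 + 2*j + 1)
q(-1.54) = -1.41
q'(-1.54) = -2.28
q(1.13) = 3.50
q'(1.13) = -0.06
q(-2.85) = 0.28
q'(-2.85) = -0.69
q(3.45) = 2.91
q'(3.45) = -0.19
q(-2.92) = 0.32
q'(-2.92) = -0.65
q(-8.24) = 1.47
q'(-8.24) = -0.07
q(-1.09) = -2.69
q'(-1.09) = -3.39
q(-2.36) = -0.14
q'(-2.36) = -1.02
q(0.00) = 0.00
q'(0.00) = 10.00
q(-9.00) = 1.52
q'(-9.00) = -0.06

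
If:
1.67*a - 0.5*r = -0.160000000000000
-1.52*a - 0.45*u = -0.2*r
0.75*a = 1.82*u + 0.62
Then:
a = 0.21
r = 1.02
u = -0.25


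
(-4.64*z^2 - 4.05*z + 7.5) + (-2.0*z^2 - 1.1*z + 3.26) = -6.64*z^2 - 5.15*z + 10.76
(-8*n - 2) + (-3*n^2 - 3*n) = -3*n^2 - 11*n - 2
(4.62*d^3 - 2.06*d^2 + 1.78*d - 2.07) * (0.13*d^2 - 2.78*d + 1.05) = 0.6006*d^5 - 13.1114*d^4 + 10.8092*d^3 - 7.3805*d^2 + 7.6236*d - 2.1735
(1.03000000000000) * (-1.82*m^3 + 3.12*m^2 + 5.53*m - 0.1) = -1.8746*m^3 + 3.2136*m^2 + 5.6959*m - 0.103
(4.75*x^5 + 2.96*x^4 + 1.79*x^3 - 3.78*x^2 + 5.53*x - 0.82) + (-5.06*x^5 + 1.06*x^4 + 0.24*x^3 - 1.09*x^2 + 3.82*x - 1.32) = -0.31*x^5 + 4.02*x^4 + 2.03*x^3 - 4.87*x^2 + 9.35*x - 2.14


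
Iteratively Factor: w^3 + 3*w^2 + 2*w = (w + 1)*(w^2 + 2*w) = (w + 1)*(w + 2)*(w)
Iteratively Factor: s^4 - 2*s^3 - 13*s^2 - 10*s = (s - 5)*(s^3 + 3*s^2 + 2*s) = (s - 5)*(s + 1)*(s^2 + 2*s) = (s - 5)*(s + 1)*(s + 2)*(s)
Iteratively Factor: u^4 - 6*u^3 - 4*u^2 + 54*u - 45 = (u - 1)*(u^3 - 5*u^2 - 9*u + 45) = (u - 3)*(u - 1)*(u^2 - 2*u - 15) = (u - 3)*(u - 1)*(u + 3)*(u - 5)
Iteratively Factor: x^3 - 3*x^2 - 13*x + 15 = (x + 3)*(x^2 - 6*x + 5) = (x - 1)*(x + 3)*(x - 5)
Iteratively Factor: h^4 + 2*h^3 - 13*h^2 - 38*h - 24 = (h + 1)*(h^3 + h^2 - 14*h - 24) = (h + 1)*(h + 2)*(h^2 - h - 12) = (h + 1)*(h + 2)*(h + 3)*(h - 4)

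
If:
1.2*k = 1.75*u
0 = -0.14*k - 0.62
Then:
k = -4.43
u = -3.04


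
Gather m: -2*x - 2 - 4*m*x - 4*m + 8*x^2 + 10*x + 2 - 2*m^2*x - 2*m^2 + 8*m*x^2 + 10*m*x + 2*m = m^2*(-2*x - 2) + m*(8*x^2 + 6*x - 2) + 8*x^2 + 8*x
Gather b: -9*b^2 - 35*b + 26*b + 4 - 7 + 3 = -9*b^2 - 9*b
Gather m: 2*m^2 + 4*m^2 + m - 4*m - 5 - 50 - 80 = 6*m^2 - 3*m - 135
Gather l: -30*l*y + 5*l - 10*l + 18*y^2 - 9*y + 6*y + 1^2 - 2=l*(-30*y - 5) + 18*y^2 - 3*y - 1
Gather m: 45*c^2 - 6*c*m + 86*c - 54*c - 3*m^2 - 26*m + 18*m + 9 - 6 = 45*c^2 + 32*c - 3*m^2 + m*(-6*c - 8) + 3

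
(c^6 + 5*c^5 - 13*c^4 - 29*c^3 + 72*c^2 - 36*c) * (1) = c^6 + 5*c^5 - 13*c^4 - 29*c^3 + 72*c^2 - 36*c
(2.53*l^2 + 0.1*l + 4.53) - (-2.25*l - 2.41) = 2.53*l^2 + 2.35*l + 6.94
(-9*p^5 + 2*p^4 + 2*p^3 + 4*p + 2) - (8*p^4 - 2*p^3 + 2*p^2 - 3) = -9*p^5 - 6*p^4 + 4*p^3 - 2*p^2 + 4*p + 5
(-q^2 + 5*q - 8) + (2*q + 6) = -q^2 + 7*q - 2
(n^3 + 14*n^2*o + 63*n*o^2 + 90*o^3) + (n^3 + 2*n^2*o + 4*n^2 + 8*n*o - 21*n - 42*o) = 2*n^3 + 16*n^2*o + 4*n^2 + 63*n*o^2 + 8*n*o - 21*n + 90*o^3 - 42*o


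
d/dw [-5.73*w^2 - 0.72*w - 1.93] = -11.46*w - 0.72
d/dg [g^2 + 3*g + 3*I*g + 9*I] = 2*g + 3 + 3*I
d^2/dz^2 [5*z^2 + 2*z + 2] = 10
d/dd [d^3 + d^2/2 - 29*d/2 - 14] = 3*d^2 + d - 29/2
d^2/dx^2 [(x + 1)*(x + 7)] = 2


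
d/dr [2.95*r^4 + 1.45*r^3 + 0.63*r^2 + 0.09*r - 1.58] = 11.8*r^3 + 4.35*r^2 + 1.26*r + 0.09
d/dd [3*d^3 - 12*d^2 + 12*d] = 9*d^2 - 24*d + 12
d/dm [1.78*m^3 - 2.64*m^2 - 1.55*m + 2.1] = 5.34*m^2 - 5.28*m - 1.55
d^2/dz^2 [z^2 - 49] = 2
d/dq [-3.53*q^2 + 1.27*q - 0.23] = 1.27 - 7.06*q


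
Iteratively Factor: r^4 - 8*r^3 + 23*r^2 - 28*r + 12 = (r - 2)*(r^3 - 6*r^2 + 11*r - 6) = (r - 3)*(r - 2)*(r^2 - 3*r + 2) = (r - 3)*(r - 2)*(r - 1)*(r - 2)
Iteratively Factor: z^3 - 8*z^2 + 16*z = (z - 4)*(z^2 - 4*z) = z*(z - 4)*(z - 4)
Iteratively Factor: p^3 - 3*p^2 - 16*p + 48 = (p - 3)*(p^2 - 16) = (p - 3)*(p + 4)*(p - 4)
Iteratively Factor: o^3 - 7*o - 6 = (o + 1)*(o^2 - o - 6) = (o + 1)*(o + 2)*(o - 3)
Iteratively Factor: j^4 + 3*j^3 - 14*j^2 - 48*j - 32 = (j + 2)*(j^3 + j^2 - 16*j - 16) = (j + 2)*(j + 4)*(j^2 - 3*j - 4) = (j - 4)*(j + 2)*(j + 4)*(j + 1)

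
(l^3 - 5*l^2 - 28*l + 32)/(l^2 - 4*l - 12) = (-l^3 + 5*l^2 + 28*l - 32)/(-l^2 + 4*l + 12)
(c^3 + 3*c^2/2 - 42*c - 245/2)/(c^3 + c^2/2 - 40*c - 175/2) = (2*c + 7)/(2*c + 5)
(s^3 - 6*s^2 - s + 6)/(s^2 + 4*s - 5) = (s^2 - 5*s - 6)/(s + 5)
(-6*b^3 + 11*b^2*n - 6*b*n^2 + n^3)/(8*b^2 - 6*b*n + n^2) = (-3*b^2 + 4*b*n - n^2)/(4*b - n)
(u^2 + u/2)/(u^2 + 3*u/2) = (2*u + 1)/(2*u + 3)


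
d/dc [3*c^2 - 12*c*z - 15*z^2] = 6*c - 12*z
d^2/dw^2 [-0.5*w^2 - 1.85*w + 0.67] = -1.00000000000000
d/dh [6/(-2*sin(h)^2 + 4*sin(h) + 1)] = 24*(sin(h) - 1)*cos(h)/(4*sin(h) + cos(2*h))^2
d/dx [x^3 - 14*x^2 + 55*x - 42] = 3*x^2 - 28*x + 55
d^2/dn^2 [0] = 0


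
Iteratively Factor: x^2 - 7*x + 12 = (x - 3)*(x - 4)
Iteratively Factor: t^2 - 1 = (t - 1)*(t + 1)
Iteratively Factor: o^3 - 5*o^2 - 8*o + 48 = (o - 4)*(o^2 - o - 12) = (o - 4)*(o + 3)*(o - 4)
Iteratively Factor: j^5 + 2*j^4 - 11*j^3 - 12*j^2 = (j + 4)*(j^4 - 2*j^3 - 3*j^2) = j*(j + 4)*(j^3 - 2*j^2 - 3*j) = j^2*(j + 4)*(j^2 - 2*j - 3) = j^2*(j - 3)*(j + 4)*(j + 1)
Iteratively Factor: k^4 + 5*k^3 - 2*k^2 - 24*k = (k - 2)*(k^3 + 7*k^2 + 12*k) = (k - 2)*(k + 3)*(k^2 + 4*k) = k*(k - 2)*(k + 3)*(k + 4)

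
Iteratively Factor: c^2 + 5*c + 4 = (c + 1)*(c + 4)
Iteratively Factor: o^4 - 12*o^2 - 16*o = (o + 2)*(o^3 - 2*o^2 - 8*o) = (o - 4)*(o + 2)*(o^2 + 2*o) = o*(o - 4)*(o + 2)*(o + 2)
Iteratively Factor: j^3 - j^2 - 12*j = (j)*(j^2 - j - 12) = j*(j + 3)*(j - 4)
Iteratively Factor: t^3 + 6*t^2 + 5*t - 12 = (t - 1)*(t^2 + 7*t + 12) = (t - 1)*(t + 3)*(t + 4)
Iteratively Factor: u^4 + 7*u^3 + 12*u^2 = (u + 3)*(u^3 + 4*u^2) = u*(u + 3)*(u^2 + 4*u) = u*(u + 3)*(u + 4)*(u)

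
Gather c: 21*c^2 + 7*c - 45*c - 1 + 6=21*c^2 - 38*c + 5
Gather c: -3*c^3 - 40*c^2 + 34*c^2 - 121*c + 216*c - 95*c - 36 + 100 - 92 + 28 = -3*c^3 - 6*c^2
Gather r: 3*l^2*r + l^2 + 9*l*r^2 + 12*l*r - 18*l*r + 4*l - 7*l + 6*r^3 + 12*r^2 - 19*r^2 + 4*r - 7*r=l^2 - 3*l + 6*r^3 + r^2*(9*l - 7) + r*(3*l^2 - 6*l - 3)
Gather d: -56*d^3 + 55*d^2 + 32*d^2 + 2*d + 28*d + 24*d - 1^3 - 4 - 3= -56*d^3 + 87*d^2 + 54*d - 8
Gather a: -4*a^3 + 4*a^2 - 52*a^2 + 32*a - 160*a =-4*a^3 - 48*a^2 - 128*a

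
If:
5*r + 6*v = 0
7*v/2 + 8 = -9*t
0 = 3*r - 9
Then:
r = 3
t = 1/12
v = -5/2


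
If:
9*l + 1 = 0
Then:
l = -1/9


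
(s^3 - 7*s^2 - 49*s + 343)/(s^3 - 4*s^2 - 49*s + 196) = (s - 7)/(s - 4)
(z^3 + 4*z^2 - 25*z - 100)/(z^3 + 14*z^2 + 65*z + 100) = (z - 5)/(z + 5)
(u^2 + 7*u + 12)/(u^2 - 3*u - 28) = (u + 3)/(u - 7)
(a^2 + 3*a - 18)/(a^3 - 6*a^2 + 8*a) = (a^2 + 3*a - 18)/(a*(a^2 - 6*a + 8))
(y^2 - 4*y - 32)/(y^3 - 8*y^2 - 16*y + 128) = 1/(y - 4)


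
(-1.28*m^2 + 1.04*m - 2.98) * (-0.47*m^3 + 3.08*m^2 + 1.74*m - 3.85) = 0.6016*m^5 - 4.4312*m^4 + 2.3766*m^3 - 2.4408*m^2 - 9.1892*m + 11.473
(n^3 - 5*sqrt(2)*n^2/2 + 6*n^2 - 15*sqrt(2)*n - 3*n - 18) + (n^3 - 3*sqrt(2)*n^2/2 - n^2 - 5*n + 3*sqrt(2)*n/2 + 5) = 2*n^3 - 4*sqrt(2)*n^2 + 5*n^2 - 27*sqrt(2)*n/2 - 8*n - 13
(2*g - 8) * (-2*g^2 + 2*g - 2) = -4*g^3 + 20*g^2 - 20*g + 16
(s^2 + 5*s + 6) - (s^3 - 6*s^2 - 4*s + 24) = -s^3 + 7*s^2 + 9*s - 18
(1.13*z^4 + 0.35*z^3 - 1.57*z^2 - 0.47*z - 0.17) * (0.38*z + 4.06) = 0.4294*z^5 + 4.7208*z^4 + 0.8244*z^3 - 6.5528*z^2 - 1.9728*z - 0.6902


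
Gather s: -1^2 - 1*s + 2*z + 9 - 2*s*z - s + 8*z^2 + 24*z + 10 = s*(-2*z - 2) + 8*z^2 + 26*z + 18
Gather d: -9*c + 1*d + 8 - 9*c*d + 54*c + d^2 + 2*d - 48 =45*c + d^2 + d*(3 - 9*c) - 40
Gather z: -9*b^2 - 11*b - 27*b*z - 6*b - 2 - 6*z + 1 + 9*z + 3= -9*b^2 - 17*b + z*(3 - 27*b) + 2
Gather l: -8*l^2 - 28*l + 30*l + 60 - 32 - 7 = -8*l^2 + 2*l + 21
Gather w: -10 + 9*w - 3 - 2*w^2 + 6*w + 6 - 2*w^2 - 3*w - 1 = -4*w^2 + 12*w - 8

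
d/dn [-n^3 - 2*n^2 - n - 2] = -3*n^2 - 4*n - 1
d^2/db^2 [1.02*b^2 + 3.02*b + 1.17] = 2.04000000000000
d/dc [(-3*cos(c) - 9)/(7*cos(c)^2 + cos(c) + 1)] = 3*(7*sin(c)^2 - 42*cos(c) - 9)*sin(c)/(7*cos(c)^2 + cos(c) + 1)^2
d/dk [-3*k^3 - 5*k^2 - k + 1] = -9*k^2 - 10*k - 1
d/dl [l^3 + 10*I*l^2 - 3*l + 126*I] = 3*l^2 + 20*I*l - 3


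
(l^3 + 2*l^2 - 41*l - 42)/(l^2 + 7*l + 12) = (l^3 + 2*l^2 - 41*l - 42)/(l^2 + 7*l + 12)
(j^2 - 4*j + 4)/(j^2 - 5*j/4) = 4*(j^2 - 4*j + 4)/(j*(4*j - 5))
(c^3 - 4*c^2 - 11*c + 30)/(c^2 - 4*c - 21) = (c^2 - 7*c + 10)/(c - 7)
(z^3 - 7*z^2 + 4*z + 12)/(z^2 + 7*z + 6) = (z^2 - 8*z + 12)/(z + 6)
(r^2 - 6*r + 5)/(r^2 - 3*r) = (r^2 - 6*r + 5)/(r*(r - 3))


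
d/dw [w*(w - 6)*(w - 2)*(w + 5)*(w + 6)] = 5*w^4 + 12*w^3 - 138*w^2 - 216*w + 360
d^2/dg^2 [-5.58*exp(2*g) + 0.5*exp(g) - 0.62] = (0.5 - 22.32*exp(g))*exp(g)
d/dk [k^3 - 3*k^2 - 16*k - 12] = 3*k^2 - 6*k - 16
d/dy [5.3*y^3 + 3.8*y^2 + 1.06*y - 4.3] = 15.9*y^2 + 7.6*y + 1.06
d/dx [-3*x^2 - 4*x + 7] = -6*x - 4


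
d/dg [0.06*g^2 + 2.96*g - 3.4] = 0.12*g + 2.96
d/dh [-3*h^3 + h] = 1 - 9*h^2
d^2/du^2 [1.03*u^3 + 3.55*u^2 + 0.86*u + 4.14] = 6.18*u + 7.1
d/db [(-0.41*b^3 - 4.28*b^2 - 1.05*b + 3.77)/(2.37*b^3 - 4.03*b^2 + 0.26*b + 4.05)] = (-4.44089209850063e-16*b^5 + 11.7959*b^4 + 4.7638*b^3 - 37.1305*b^2 - 4.2818*b - 5.2327)/(5.6169*b^6 - 19.1022*b^5 + 17.4733*b^4 + 17.1014*b^3 - 32.5754*b^2 + 2.106*b + 16.4025)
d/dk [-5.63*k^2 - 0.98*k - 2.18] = -11.26*k - 0.98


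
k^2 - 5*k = k*(k - 5)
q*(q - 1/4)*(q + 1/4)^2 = q^4 + q^3/4 - q^2/16 - q/64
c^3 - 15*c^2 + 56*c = c*(c - 8)*(c - 7)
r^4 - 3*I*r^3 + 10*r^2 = r^2*(r - 5*I)*(r + 2*I)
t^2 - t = t*(t - 1)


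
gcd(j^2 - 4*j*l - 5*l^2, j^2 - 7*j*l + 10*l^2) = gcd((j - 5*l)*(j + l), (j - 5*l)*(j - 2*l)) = j - 5*l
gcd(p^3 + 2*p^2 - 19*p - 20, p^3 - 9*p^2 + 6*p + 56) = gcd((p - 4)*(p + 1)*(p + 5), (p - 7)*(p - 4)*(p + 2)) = p - 4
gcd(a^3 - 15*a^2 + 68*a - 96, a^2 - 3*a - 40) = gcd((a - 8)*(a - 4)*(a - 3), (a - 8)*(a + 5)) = a - 8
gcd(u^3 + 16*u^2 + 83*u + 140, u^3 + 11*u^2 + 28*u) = u^2 + 11*u + 28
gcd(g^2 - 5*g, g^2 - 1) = 1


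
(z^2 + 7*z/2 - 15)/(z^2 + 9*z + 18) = (z - 5/2)/(z + 3)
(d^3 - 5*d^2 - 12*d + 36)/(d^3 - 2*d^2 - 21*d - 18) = (d - 2)/(d + 1)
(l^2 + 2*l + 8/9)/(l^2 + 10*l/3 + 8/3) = (l + 2/3)/(l + 2)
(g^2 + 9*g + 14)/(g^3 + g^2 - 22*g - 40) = (g + 7)/(g^2 - g - 20)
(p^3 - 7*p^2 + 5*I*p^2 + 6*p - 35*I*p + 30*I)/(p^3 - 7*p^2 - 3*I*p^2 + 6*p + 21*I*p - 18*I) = (p + 5*I)/(p - 3*I)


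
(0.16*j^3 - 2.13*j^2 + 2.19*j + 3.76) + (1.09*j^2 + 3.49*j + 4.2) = 0.16*j^3 - 1.04*j^2 + 5.68*j + 7.96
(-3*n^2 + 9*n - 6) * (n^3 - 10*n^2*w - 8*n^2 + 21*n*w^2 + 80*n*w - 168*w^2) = -3*n^5 + 30*n^4*w + 33*n^4 - 63*n^3*w^2 - 330*n^3*w - 78*n^3 + 693*n^2*w^2 + 780*n^2*w + 48*n^2 - 1638*n*w^2 - 480*n*w + 1008*w^2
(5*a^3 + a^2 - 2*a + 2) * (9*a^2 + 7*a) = 45*a^5 + 44*a^4 - 11*a^3 + 4*a^2 + 14*a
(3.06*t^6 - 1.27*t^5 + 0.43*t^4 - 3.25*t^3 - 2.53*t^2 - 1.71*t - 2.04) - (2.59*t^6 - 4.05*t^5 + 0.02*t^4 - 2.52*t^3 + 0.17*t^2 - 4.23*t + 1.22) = 0.47*t^6 + 2.78*t^5 + 0.41*t^4 - 0.73*t^3 - 2.7*t^2 + 2.52*t - 3.26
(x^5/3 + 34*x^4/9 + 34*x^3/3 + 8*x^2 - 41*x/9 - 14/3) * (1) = x^5/3 + 34*x^4/9 + 34*x^3/3 + 8*x^2 - 41*x/9 - 14/3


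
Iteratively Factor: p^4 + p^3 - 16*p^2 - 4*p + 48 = (p - 2)*(p^3 + 3*p^2 - 10*p - 24) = (p - 2)*(p + 2)*(p^2 + p - 12) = (p - 3)*(p - 2)*(p + 2)*(p + 4)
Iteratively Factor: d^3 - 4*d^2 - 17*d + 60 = (d - 3)*(d^2 - d - 20) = (d - 3)*(d + 4)*(d - 5)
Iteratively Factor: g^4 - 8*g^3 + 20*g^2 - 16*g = (g)*(g^3 - 8*g^2 + 20*g - 16) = g*(g - 2)*(g^2 - 6*g + 8) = g*(g - 4)*(g - 2)*(g - 2)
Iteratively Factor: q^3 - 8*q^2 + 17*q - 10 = (q - 2)*(q^2 - 6*q + 5) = (q - 2)*(q - 1)*(q - 5)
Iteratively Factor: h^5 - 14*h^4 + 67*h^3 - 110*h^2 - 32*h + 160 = (h - 5)*(h^4 - 9*h^3 + 22*h^2 - 32) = (h - 5)*(h - 4)*(h^3 - 5*h^2 + 2*h + 8) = (h - 5)*(h - 4)*(h - 2)*(h^2 - 3*h - 4) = (h - 5)*(h - 4)*(h - 2)*(h + 1)*(h - 4)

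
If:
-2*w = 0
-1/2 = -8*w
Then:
No Solution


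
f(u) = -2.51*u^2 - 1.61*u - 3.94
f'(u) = -5.02*u - 1.61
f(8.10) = -181.66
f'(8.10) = -42.27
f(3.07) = -32.54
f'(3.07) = -17.02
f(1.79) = -14.86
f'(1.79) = -10.60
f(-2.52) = -15.82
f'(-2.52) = 11.04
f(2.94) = -30.37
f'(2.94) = -16.37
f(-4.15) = -40.49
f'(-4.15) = 19.22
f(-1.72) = -8.60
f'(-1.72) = 7.02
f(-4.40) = -45.45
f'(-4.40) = 20.48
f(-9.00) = -192.76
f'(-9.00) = 43.57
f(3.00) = -31.36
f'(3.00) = -16.67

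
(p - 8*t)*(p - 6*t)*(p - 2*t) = p^3 - 16*p^2*t + 76*p*t^2 - 96*t^3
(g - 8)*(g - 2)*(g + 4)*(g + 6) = g^4 - 60*g^2 - 80*g + 384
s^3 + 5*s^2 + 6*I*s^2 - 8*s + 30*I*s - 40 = (s + 5)*(s + 2*I)*(s + 4*I)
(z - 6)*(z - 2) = z^2 - 8*z + 12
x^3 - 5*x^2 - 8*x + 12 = (x - 6)*(x - 1)*(x + 2)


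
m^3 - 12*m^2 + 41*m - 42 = (m - 7)*(m - 3)*(m - 2)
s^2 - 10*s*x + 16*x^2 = (s - 8*x)*(s - 2*x)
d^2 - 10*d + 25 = (d - 5)^2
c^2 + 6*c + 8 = (c + 2)*(c + 4)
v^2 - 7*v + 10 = (v - 5)*(v - 2)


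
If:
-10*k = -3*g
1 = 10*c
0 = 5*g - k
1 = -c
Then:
No Solution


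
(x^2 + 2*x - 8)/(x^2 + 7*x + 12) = (x - 2)/(x + 3)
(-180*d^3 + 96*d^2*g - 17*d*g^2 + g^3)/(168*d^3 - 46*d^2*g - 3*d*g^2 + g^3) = (-30*d^2 + 11*d*g - g^2)/(28*d^2 - 3*d*g - g^2)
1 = 1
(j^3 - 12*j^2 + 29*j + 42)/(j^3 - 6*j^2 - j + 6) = (j - 7)/(j - 1)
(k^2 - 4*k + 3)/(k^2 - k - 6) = (k - 1)/(k + 2)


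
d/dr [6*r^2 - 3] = 12*r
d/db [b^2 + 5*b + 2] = 2*b + 5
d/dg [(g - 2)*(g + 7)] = 2*g + 5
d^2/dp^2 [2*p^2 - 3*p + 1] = 4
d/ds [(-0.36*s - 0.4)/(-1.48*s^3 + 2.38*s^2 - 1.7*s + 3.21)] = (-1.0656*s^3 - 0.9192*s^2 + 1.904*s - 1.8356)/(2.1904*s^6 - 7.0448*s^5 + 10.6964*s^4 - 17.5936*s^3 + 18.1696*s^2 - 10.914*s + 10.3041)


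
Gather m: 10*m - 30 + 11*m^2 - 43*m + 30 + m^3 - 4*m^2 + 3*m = m^3 + 7*m^2 - 30*m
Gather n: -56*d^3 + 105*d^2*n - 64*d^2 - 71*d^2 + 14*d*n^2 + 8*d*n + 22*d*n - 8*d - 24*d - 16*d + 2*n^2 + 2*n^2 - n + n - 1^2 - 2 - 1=-56*d^3 - 135*d^2 - 48*d + n^2*(14*d + 4) + n*(105*d^2 + 30*d) - 4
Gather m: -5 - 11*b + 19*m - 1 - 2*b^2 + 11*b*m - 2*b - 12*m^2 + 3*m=-2*b^2 - 13*b - 12*m^2 + m*(11*b + 22) - 6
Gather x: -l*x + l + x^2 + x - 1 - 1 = l + x^2 + x*(1 - l) - 2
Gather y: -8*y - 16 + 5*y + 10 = -3*y - 6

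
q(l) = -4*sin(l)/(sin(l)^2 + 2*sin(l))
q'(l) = -4*(-2*sin(l)*cos(l) - 2*cos(l))*sin(l)/(sin(l)^2 + 2*sin(l))^2 - 4*cos(l)/(sin(l)^2 + 2*sin(l)) = 4*cos(l)/(sin(l) + 2)^2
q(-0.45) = -2.56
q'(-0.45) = 1.47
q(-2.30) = -3.19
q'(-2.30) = -1.69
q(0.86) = -1.45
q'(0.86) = 0.34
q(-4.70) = -1.33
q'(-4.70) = -0.01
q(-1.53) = -4.00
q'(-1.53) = 0.16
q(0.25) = -1.78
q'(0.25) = 0.77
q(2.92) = -1.80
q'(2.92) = -0.79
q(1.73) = -1.34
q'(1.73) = -0.07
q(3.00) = -1.87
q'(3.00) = -0.86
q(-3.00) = -2.15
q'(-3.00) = -1.15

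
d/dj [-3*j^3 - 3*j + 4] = -9*j^2 - 3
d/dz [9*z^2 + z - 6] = 18*z + 1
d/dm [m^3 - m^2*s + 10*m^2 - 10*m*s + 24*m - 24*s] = 3*m^2 - 2*m*s + 20*m - 10*s + 24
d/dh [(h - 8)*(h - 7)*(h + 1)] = 3*h^2 - 28*h + 41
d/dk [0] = 0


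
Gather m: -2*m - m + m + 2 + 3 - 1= 4 - 2*m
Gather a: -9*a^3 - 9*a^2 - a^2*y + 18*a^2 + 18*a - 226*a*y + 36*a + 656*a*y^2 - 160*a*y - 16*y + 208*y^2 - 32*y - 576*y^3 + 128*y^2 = -9*a^3 + a^2*(9 - y) + a*(656*y^2 - 386*y + 54) - 576*y^3 + 336*y^2 - 48*y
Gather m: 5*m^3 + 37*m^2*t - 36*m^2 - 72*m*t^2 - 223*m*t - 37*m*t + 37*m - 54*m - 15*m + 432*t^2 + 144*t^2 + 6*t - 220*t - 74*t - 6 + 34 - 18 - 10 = 5*m^3 + m^2*(37*t - 36) + m*(-72*t^2 - 260*t - 32) + 576*t^2 - 288*t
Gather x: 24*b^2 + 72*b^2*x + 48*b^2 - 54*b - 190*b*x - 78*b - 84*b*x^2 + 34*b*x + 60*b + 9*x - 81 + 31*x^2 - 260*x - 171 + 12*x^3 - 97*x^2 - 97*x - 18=72*b^2 - 72*b + 12*x^3 + x^2*(-84*b - 66) + x*(72*b^2 - 156*b - 348) - 270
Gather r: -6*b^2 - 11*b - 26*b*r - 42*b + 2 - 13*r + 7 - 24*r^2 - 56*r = -6*b^2 - 53*b - 24*r^2 + r*(-26*b - 69) + 9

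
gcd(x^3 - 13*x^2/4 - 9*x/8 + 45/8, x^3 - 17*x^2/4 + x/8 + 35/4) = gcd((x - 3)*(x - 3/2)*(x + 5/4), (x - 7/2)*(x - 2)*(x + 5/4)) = x + 5/4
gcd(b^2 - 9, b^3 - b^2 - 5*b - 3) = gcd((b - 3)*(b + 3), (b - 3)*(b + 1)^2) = b - 3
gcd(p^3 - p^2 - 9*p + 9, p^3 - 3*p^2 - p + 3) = p^2 - 4*p + 3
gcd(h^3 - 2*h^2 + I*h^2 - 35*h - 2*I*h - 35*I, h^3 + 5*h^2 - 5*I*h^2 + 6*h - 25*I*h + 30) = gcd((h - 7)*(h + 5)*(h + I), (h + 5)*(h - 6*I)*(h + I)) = h^2 + h*(5 + I) + 5*I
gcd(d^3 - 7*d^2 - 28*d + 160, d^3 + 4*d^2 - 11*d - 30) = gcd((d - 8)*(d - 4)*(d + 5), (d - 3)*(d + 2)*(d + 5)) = d + 5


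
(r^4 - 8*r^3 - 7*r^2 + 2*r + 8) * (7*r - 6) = 7*r^5 - 62*r^4 - r^3 + 56*r^2 + 44*r - 48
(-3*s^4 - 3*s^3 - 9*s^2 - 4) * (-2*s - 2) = 6*s^5 + 12*s^4 + 24*s^3 + 18*s^2 + 8*s + 8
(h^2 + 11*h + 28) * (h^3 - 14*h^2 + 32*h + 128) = h^5 - 3*h^4 - 94*h^3 + 88*h^2 + 2304*h + 3584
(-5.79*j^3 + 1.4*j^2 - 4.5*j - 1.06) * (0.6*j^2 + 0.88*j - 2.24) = -3.474*j^5 - 4.2552*j^4 + 11.5016*j^3 - 7.732*j^2 + 9.1472*j + 2.3744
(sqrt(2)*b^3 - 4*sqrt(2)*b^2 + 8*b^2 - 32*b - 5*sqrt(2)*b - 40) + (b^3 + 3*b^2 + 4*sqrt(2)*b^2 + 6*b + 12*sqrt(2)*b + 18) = b^3 + sqrt(2)*b^3 + 11*b^2 - 26*b + 7*sqrt(2)*b - 22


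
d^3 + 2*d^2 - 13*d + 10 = (d - 2)*(d - 1)*(d + 5)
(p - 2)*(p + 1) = p^2 - p - 2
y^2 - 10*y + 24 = (y - 6)*(y - 4)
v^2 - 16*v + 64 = (v - 8)^2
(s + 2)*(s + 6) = s^2 + 8*s + 12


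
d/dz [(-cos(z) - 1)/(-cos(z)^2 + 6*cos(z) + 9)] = (cos(z)^2 + 2*cos(z) + 3)*sin(z)/(sin(z)^2 + 6*cos(z) + 8)^2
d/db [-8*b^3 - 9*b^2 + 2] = 6*b*(-4*b - 3)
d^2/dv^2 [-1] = 0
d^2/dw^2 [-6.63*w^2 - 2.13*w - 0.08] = -13.2600000000000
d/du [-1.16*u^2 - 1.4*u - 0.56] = -2.32*u - 1.4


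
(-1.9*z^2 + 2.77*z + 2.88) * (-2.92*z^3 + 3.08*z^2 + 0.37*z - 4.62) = 5.548*z^5 - 13.9404*z^4 - 0.580999999999998*z^3 + 18.6733*z^2 - 11.7318*z - 13.3056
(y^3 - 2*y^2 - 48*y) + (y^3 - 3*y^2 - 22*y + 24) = 2*y^3 - 5*y^2 - 70*y + 24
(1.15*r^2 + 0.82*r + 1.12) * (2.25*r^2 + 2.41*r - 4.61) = 2.5875*r^4 + 4.6165*r^3 - 0.805299999999999*r^2 - 1.081*r - 5.1632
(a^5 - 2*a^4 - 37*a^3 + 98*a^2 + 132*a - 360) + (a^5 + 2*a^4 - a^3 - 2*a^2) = 2*a^5 - 38*a^3 + 96*a^2 + 132*a - 360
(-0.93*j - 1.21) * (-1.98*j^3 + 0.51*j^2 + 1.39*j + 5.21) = 1.8414*j^4 + 1.9215*j^3 - 1.9098*j^2 - 6.5272*j - 6.3041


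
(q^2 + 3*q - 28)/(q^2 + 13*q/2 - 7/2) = 2*(q - 4)/(2*q - 1)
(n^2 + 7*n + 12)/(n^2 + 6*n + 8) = (n + 3)/(n + 2)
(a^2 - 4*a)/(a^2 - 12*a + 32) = a/(a - 8)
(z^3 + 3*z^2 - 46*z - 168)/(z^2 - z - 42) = z + 4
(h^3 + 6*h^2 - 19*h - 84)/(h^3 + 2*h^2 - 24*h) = (h^2 + 10*h + 21)/(h*(h + 6))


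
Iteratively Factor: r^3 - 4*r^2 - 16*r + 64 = (r + 4)*(r^2 - 8*r + 16) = (r - 4)*(r + 4)*(r - 4)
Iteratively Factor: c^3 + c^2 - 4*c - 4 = (c + 1)*(c^2 - 4) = (c - 2)*(c + 1)*(c + 2)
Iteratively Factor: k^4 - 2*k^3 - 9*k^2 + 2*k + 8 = (k - 1)*(k^3 - k^2 - 10*k - 8) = (k - 4)*(k - 1)*(k^2 + 3*k + 2) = (k - 4)*(k - 1)*(k + 1)*(k + 2)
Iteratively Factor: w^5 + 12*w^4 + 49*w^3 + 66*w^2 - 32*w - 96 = (w + 3)*(w^4 + 9*w^3 + 22*w^2 - 32) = (w + 2)*(w + 3)*(w^3 + 7*w^2 + 8*w - 16) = (w + 2)*(w + 3)*(w + 4)*(w^2 + 3*w - 4) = (w + 2)*(w + 3)*(w + 4)^2*(w - 1)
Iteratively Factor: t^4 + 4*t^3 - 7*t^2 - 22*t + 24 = (t - 1)*(t^3 + 5*t^2 - 2*t - 24) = (t - 1)*(t + 3)*(t^2 + 2*t - 8) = (t - 1)*(t + 3)*(t + 4)*(t - 2)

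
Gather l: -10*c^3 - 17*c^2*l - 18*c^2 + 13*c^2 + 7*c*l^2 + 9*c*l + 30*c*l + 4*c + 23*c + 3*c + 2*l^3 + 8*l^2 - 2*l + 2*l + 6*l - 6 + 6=-10*c^3 - 5*c^2 + 30*c + 2*l^3 + l^2*(7*c + 8) + l*(-17*c^2 + 39*c + 6)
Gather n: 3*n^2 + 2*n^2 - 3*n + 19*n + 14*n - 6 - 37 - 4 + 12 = 5*n^2 + 30*n - 35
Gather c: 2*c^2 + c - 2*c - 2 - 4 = 2*c^2 - c - 6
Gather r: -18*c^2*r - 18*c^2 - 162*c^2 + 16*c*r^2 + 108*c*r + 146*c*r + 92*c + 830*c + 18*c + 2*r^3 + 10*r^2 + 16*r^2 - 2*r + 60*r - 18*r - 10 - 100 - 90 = -180*c^2 + 940*c + 2*r^3 + r^2*(16*c + 26) + r*(-18*c^2 + 254*c + 40) - 200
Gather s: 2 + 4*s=4*s + 2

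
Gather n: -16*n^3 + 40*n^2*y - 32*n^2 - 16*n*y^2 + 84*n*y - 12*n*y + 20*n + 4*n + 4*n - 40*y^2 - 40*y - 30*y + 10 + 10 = -16*n^3 + n^2*(40*y - 32) + n*(-16*y^2 + 72*y + 28) - 40*y^2 - 70*y + 20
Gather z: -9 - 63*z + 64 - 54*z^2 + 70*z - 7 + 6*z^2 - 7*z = 48 - 48*z^2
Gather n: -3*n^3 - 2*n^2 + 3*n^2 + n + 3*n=-3*n^3 + n^2 + 4*n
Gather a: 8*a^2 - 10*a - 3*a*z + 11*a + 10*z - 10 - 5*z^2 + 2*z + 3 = 8*a^2 + a*(1 - 3*z) - 5*z^2 + 12*z - 7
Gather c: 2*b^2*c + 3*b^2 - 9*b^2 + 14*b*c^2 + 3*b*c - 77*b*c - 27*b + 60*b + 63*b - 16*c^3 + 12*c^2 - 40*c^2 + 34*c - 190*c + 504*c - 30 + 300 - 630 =-6*b^2 + 96*b - 16*c^3 + c^2*(14*b - 28) + c*(2*b^2 - 74*b + 348) - 360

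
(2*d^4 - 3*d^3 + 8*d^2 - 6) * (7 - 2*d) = -4*d^5 + 20*d^4 - 37*d^3 + 56*d^2 + 12*d - 42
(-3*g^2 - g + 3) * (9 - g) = 3*g^3 - 26*g^2 - 12*g + 27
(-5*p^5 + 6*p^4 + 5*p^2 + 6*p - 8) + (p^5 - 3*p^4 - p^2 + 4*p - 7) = -4*p^5 + 3*p^4 + 4*p^2 + 10*p - 15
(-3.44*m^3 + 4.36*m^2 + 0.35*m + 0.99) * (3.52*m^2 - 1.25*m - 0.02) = -12.1088*m^5 + 19.6472*m^4 - 4.1492*m^3 + 2.9601*m^2 - 1.2445*m - 0.0198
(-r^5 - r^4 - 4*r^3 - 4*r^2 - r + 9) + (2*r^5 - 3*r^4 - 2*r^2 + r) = r^5 - 4*r^4 - 4*r^3 - 6*r^2 + 9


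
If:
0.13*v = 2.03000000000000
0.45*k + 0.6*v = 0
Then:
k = -20.82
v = 15.62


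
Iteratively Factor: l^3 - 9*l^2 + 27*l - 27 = (l - 3)*(l^2 - 6*l + 9) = (l - 3)^2*(l - 3)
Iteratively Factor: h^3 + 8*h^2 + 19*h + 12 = (h + 1)*(h^2 + 7*h + 12) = (h + 1)*(h + 3)*(h + 4)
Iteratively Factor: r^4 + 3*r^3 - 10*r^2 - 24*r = (r - 3)*(r^3 + 6*r^2 + 8*r) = (r - 3)*(r + 2)*(r^2 + 4*r) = (r - 3)*(r + 2)*(r + 4)*(r)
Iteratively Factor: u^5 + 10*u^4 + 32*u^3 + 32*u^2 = (u + 2)*(u^4 + 8*u^3 + 16*u^2) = (u + 2)*(u + 4)*(u^3 + 4*u^2) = u*(u + 2)*(u + 4)*(u^2 + 4*u) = u*(u + 2)*(u + 4)^2*(u)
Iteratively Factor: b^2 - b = (b - 1)*(b)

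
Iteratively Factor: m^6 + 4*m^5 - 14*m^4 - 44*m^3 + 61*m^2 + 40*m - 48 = (m - 1)*(m^5 + 5*m^4 - 9*m^3 - 53*m^2 + 8*m + 48) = (m - 1)^2*(m^4 + 6*m^3 - 3*m^2 - 56*m - 48) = (m - 1)^2*(m + 4)*(m^3 + 2*m^2 - 11*m - 12) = (m - 3)*(m - 1)^2*(m + 4)*(m^2 + 5*m + 4) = (m - 3)*(m - 1)^2*(m + 1)*(m + 4)*(m + 4)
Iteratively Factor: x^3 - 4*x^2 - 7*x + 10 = (x - 5)*(x^2 + x - 2) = (x - 5)*(x - 1)*(x + 2)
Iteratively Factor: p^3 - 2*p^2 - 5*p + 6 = (p + 2)*(p^2 - 4*p + 3) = (p - 3)*(p + 2)*(p - 1)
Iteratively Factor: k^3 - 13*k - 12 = (k - 4)*(k^2 + 4*k + 3) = (k - 4)*(k + 3)*(k + 1)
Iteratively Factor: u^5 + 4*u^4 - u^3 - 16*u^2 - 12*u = (u + 3)*(u^4 + u^3 - 4*u^2 - 4*u) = (u - 2)*(u + 3)*(u^3 + 3*u^2 + 2*u) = (u - 2)*(u + 2)*(u + 3)*(u^2 + u) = u*(u - 2)*(u + 2)*(u + 3)*(u + 1)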